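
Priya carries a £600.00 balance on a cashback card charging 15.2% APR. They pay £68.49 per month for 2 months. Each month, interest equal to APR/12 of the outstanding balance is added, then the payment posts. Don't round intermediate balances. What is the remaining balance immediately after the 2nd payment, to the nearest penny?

£477.45

Monthly rate r = 15.2%/12 = 1.26667% = 0.0126667.
Each month: B ← B·(1+r) − £68.49.
Month 1: interest £7.60; balance after payment £539.11.
Month 2: interest £6.83; balance after payment £477.45.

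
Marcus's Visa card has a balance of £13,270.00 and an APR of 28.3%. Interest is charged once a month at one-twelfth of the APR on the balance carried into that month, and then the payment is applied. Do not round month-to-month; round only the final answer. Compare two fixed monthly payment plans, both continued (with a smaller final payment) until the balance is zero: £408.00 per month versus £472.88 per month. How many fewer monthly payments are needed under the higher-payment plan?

Monthly rate r = 28.3%/12 = 2.35833% = 0.0235833.
At £408.00/mo: n = ⌈−ln(1 − rB₀/P)/ln(1+r)⌉ = 63 payments (last £205.65); total interest = total paid − £13,270.00 = £12,231.65.
At £472.88/mo: 47 payments (last £242.22); total interest £8,724.70.
Payments saved = 63 − 47 = 16.

16 fewer payments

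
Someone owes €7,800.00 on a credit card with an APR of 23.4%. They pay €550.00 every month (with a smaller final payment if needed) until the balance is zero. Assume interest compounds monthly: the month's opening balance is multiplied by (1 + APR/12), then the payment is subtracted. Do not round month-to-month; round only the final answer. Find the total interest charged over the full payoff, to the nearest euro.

Monthly rate r = 23.4%/12 = 1.95% = 0.0195.
Payoff takes n = ⌈−ln(1 − rB₀/P)/ln(1+r)⌉ = ⌈16.762⌉ = 17 payments; the last is €420.19.
Total paid = 16·€550.00 + €420.19 = €9,220.19.
Total interest = total paid − principal = €9,220.19 − €7,800.00 = €1,420.19.

€1,420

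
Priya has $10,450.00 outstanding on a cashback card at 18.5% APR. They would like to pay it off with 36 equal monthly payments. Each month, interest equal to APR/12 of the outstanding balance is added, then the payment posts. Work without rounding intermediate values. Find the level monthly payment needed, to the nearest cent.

Monthly rate r = 18.5%/12 = 1.54167% = 0.0154167.
Level-payment amortization: P = B₀·r / (1 − (1+r)^(−n)) = 10450.00·0.0154167 / (1 − 1.01542^(−36)).
Denominator 1 − (1+r)^(−36) = 0.423491585.
P = 161.104 / 0.423491585 ≈ 380.42.

$380.42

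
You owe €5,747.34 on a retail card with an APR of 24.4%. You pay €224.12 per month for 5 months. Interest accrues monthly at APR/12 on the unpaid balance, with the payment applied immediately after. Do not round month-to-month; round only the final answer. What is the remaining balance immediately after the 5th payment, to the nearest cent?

€5,188.80

Monthly rate r = 24.4%/12 = 2.03333% = 0.0203333.
Each month: B ← B·(1+r) − €224.12.
Month 1: interest €116.86; balance after payment €5,640.08.
Month 2: interest €114.68; balance after payment €5,530.64.
Month 3: interest €112.46; balance after payment €5,418.98.
Month 4: interest €110.19; balance after payment €5,305.05.
Month 5: interest €107.87; balance after payment €5,188.80.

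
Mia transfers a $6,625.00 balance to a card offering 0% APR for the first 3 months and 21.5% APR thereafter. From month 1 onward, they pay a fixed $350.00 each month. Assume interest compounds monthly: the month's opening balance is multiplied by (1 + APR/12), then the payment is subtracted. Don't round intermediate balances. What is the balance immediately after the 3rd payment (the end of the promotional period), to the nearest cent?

Promo months 1–3 at r₀ = 0%/12 = 0; months 4+ at r₁ = 21.5%/12 = 0.0179167.
After month 3 (no interest yet): B = $6,625.00 − 3·$350.00 = $5,575.00.

$5,575.00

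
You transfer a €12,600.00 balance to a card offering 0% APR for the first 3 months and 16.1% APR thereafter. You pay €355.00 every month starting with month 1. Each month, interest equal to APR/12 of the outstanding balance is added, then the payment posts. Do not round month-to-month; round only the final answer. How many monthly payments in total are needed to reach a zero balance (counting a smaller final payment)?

Promo months 1–3 at r₀ = 0%/12 = 0; months 4+ at r₁ = 16.1%/12 = 0.0134167.
After month 3 (no interest yet): B = €12,600.00 − 3·€355.00 = €11,535.00.
Then at r₁ with €355.00/mo: n₂ = −ln(1 − r₁·B/P)/ln(1+r₁) ≈ 42.96 → 43 more payments.

46 payments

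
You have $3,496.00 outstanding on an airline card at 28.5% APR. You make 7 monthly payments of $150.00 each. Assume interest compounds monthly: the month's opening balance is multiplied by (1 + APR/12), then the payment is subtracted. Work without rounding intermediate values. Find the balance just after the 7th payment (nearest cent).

Monthly rate r = 28.5%/12 = 2.375% = 0.02375.
Each month: B ← B·(1+r) − $150.00.
Month 1: interest $83.03; balance after payment $3,429.03.
Month 2: interest $81.44; balance after payment $3,360.47.
Month 3: interest $79.81; balance after payment $3,290.28.
Month 4: interest $78.14; balance after payment $3,218.42.
Month 5: interest $76.44; balance after payment $3,144.86.
Month 6: interest $74.69; balance after payment $3,069.55.
Month 7: interest $72.90; balance after payment $2,992.45.

$2,992.45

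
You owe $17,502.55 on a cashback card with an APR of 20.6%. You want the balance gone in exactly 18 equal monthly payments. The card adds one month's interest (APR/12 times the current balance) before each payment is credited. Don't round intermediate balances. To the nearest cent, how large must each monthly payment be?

Monthly rate r = 20.6%/12 = 1.71667% = 0.0171667.
Level-payment amortization: P = B₀·r / (1 − (1+r)^(−n)) = 17502.55·0.0171667 / (1 − 1.01717^(−18)).
Denominator 1 − (1+r)^(−18) = 0.263891475.
P = 300.46 / 0.263891475 ≈ 1138.58.

$1,138.58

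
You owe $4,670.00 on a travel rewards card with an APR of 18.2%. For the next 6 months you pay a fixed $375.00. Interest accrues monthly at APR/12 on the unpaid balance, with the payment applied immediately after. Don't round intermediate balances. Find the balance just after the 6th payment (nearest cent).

$2,774.36

Monthly rate r = 18.2%/12 = 1.51667% = 0.0151667.
Each month: B ← B·(1+r) − $375.00.
Month 1: interest $70.83; balance after payment $4,365.83.
Month 2: interest $66.22; balance after payment $4,057.04.
Month 3: interest $61.53; balance after payment $3,743.58.
Month 4: interest $56.78; balance after payment $3,425.35.
Month 5: interest $51.95; balance after payment $3,102.30.
Month 6: interest $47.05; balance after payment $2,774.36.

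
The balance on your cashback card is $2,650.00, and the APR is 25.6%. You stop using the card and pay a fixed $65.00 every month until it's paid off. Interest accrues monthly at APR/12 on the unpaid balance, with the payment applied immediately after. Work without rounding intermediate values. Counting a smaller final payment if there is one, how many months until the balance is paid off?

97 payments

Monthly rate r = 25.6%/12 = 2.13333% = 0.0213333.
Recurrence: B ← B·(1+r) − $65.00.
Month 1: interest $56.53; balance after payment $2,641.53.
Month 2: interest $56.35; balance after payment $2,632.89.
Closed form: n = −ln(1 − rB₀/P)/ln(1+r) = −ln(0.13026)/ln(1.02133) ≈ 96.559, so the balance reaches zero during payment 97.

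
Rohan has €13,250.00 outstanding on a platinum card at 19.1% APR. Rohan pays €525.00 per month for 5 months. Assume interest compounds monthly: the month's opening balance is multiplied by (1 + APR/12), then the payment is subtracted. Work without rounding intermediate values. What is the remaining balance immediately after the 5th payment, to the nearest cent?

Monthly rate r = 19.1%/12 = 1.59167% = 0.0159167.
Each month: B ← B·(1+r) − €525.00.
Month 1: interest €210.90; balance after payment €12,935.90.
Month 2: interest €205.90; balance after payment €12,616.79.
Month 3: interest €200.82; balance after payment €12,292.61.
Month 4: interest €195.66; balance after payment €11,963.27.
Month 5: interest €190.42; balance after payment €11,628.68.

€11,628.68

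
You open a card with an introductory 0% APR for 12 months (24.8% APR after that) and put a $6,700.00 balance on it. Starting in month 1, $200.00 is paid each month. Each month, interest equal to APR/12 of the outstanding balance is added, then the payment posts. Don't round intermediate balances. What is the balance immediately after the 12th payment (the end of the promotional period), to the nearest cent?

$4,300.00

Promo months 1–12 at r₀ = 0%/12 = 0; months 13+ at r₁ = 24.8%/12 = 0.0206667.
After month 12 (no interest yet): B = $6,700.00 − 12·$200.00 = $4,300.00.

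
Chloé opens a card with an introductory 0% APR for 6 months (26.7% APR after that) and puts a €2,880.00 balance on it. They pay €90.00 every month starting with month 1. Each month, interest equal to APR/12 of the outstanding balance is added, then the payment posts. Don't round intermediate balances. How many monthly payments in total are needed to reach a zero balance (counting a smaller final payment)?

46 months

Promo months 1–6 at r₀ = 0%/12 = 0; months 7+ at r₁ = 26.7%/12 = 0.02225.
After month 6 (no interest yet): B = €2,880.00 − 6·€90.00 = €2,340.00.
Then at r₁ with €90.00/mo: n₂ = −ln(1 − r₁·B/P)/ln(1+r₁) ≈ 39.26 → 40 more payments.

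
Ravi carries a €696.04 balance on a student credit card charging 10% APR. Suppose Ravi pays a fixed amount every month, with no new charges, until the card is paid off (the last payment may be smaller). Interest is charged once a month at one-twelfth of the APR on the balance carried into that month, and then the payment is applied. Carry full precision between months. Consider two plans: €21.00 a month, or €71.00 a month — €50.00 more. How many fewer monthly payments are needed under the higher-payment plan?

28 fewer payments

Monthly rate r = 10%/12 = 0.833333% = 0.00833333.
At €21.00/mo: n = ⌈−ln(1 − rB₀/P)/ln(1+r)⌉ = 39 payments (last €19.98); total interest = total paid − €696.04 = €121.94.
At €71.00/mo: 11 payments (last €19.20); total interest €33.16.
Payments saved = 39 − 11 = 28.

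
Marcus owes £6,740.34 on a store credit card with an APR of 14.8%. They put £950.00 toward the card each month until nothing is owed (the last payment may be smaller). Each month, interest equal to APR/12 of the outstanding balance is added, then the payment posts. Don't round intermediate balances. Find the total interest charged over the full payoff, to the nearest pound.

Monthly rate r = 14.8%/12 = 1.23333% = 0.0123333.
Payoff takes n = ⌈−ln(1 − rB₀/P)/ln(1+r)⌉ = ⌈7.471⌉ = 8 payments; the last is £448.53.
Total paid = 7·£950.00 + £448.53 = £7,098.53.
Total interest = total paid − principal = £7,098.53 − £6,740.34 = £358.19.

£358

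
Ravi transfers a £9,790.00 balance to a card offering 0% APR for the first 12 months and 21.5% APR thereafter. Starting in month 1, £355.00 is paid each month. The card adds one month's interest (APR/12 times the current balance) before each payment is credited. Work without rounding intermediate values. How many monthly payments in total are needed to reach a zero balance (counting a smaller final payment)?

Promo months 1–12 at r₀ = 0%/12 = 0; months 13+ at r₁ = 21.5%/12 = 0.0179167.
After month 12 (no interest yet): B = £9,790.00 − 12·£355.00 = £5,530.00.
Then at r₁ with £355.00/mo: n₂ = −ln(1 − r₁·B/P)/ln(1+r₁) ≈ 18.43 → 19 more payments.

31 months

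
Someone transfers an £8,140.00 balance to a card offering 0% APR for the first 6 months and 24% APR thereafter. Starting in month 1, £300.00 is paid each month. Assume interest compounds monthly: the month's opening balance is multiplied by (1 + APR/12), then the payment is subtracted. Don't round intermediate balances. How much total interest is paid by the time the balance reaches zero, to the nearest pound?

£1,983

Promo months 1–6 at r₀ = 0%/12 = 0; months 7+ at r₁ = 24%/12 = 0.02.
After month 6 (no interest yet): B = £8,140.00 − 6·£300.00 = £6,340.00.
Then at r₁ with £300.00/mo: n₂ = −ln(1 − r₁·B/P)/ln(1+r₁) ≈ 27.74 → 28 more payments.
Total paid = 33·£300.00 + £222.73 = £10,122.73; interest = £10,122.73 − £8,140.00 = £1,982.73.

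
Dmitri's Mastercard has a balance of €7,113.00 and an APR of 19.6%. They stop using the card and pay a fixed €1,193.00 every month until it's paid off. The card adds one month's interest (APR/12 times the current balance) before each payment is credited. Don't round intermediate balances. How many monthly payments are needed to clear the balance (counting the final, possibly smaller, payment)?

Monthly rate r = 19.6%/12 = 1.63333% = 0.0163333.
Recurrence: B ← B·(1+r) − €1,193.00.
Month 1: interest €116.18; balance after payment €6,036.18.
Month 2: interest €98.59; balance after payment €4,941.77.
Closed form: n = −ln(1 − rB₀/P)/ln(1+r) = −ln(0.90262)/ln(1.01633) ≈ 6.324, so the balance reaches zero during payment 7.

7 months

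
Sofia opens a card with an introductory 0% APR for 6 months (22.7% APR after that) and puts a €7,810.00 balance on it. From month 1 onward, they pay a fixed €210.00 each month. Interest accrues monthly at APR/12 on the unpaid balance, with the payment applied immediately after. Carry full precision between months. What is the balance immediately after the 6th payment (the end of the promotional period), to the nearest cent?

Promo months 1–6 at r₀ = 0%/12 = 0; months 7+ at r₁ = 22.7%/12 = 0.0189167.
After month 6 (no interest yet): B = €7,810.00 − 6·€210.00 = €6,550.00.

€6,550.00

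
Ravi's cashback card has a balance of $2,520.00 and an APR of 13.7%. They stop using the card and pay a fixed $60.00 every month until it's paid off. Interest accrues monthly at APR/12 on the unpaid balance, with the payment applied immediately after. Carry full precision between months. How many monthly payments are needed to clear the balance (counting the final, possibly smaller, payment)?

Monthly rate r = 13.7%/12 = 1.14167% = 0.0114167.
Recurrence: B ← B·(1+r) − $60.00.
Month 1: interest $28.77; balance after payment $2,488.77.
Month 2: interest $28.41; balance after payment $2,457.18.
Closed form: n = −ln(1 − rB₀/P)/ln(1+r) = −ln(0.5205)/ln(1.01142) ≈ 57.520, so the balance reaches zero during payment 58.

58 payments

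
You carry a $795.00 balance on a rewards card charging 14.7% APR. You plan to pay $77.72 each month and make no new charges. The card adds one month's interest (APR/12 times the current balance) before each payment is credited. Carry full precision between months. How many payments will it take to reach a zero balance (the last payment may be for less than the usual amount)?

Monthly rate r = 14.7%/12 = 1.225% = 0.01225.
Recurrence: B ← B·(1+r) − $77.72.
Month 1: interest $9.74; balance after payment $727.02.
Month 2: interest $8.91; balance after payment $658.20.
Closed form: n = −ln(1 − rB₀/P)/ln(1+r) = −ln(0.87469)/ln(1.01225) ≈ 10.996, so the balance reaches zero during payment 11.

11 payments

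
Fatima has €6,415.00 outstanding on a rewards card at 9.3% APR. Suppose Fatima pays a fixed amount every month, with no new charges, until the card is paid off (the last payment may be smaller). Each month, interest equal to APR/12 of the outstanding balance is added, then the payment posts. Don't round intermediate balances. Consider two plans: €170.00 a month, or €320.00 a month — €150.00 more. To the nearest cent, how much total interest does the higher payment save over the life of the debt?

€619.00

Monthly rate r = 9.3%/12 = 0.775% = 0.00775.
At €170.00/mo: n = ⌈−ln(1 − rB₀/P)/ln(1+r)⌉ = 45 payments (last €137.94); total interest = total paid − €6,415.00 = €1,202.94.
At €320.00/mo: 22 payments (last €278.94); total interest €583.94.
Interest saved = €1,202.94 − €583.94 = €619.00.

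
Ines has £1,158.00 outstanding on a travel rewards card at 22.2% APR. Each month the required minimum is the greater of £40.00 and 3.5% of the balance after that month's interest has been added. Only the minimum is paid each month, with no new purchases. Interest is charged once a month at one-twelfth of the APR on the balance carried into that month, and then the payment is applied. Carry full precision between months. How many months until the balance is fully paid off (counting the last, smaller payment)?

Monthly rate r = 22.2%/12 = 1.85% = 0.0185.
While 3.5% of the post-interest balance exceeds £40.00, each month B ← (B·(1+r))·(1 − 0.035), i.e. B shrinks by the factor (1+r)·0.965 = 0.98285.
This holds for months 1–2. Entering month 3 the balance is £1,118.63; 3.5% of the post-interest balance is now below £40.00, so the flat £40.00 minimum applies from here.
From month 3 a fixed £40.00 at rate r clears £1,118.63 in 40 more payments. Total: 2 + 40 = 42 months.

42 months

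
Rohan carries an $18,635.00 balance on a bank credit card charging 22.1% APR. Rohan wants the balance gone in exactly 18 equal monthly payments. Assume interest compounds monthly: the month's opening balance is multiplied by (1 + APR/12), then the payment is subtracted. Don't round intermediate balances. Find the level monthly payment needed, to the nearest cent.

Monthly rate r = 22.1%/12 = 1.84167% = 0.0184167.
Level-payment amortization: P = B₀·r / (1 − (1+r)^(−n)) = 18635.00·0.0184167 / (1 − 1.01842^(−18)).
Denominator 1 − (1+r)^(−18) = 0.279985844.
P = 343.195 / 0.279985844 ≈ 1225.76.

$1,225.76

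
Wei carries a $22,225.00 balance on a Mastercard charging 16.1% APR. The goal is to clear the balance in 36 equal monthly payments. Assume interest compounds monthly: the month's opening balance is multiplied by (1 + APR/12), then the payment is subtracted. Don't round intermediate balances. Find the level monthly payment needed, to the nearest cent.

Monthly rate r = 16.1%/12 = 1.34167% = 0.0134167.
Level-payment amortization: P = B₀·r / (1 − (1+r)^(−n)) = 22225.00·0.0134167 / (1 − 1.01342^(−36)).
Denominator 1 − (1+r)^(−36) = 0.381085763.
P = 298.185 / 0.381085763 ≈ 782.46.

$782.46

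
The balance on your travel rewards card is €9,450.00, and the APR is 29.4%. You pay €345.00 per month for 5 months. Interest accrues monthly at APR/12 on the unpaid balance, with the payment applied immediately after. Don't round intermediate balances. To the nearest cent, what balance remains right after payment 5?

€8,854.13

Monthly rate r = 29.4%/12 = 2.45% = 0.0245.
Each month: B ← B·(1+r) − €345.00.
Month 1: interest €231.52; balance after payment €9,336.52.
Month 2: interest €228.74; balance after payment €9,220.27.
Month 3: interest €225.90; balance after payment €9,101.17.
Month 4: interest €222.98; balance after payment €8,979.15.
Month 5: interest €219.99; balance after payment €8,854.13.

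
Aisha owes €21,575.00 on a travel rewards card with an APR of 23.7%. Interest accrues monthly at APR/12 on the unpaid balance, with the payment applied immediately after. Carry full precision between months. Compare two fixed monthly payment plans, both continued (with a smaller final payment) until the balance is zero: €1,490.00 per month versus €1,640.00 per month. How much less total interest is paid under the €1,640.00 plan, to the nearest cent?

€432.18

Monthly rate r = 23.7%/12 = 1.975% = 0.01975.
At €1,490.00/mo: n = ⌈−ln(1 − rB₀/P)/ln(1+r)⌉ = 18 payments (last €334.94); total interest = total paid − €21,575.00 = €4,089.94.
At €1,640.00/mo: 16 payments (last €632.76); total interest €3,657.76.
Interest saved = €4,089.94 − €3,657.76 = €432.18.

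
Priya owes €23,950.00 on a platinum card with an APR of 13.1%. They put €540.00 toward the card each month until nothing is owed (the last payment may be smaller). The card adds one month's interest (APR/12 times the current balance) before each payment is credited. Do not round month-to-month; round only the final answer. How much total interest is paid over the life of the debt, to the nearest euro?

€8,974

Monthly rate r = 13.1%/12 = 1.09167% = 0.0109167.
Payoff takes n = ⌈−ln(1 − rB₀/P)/ln(1+r)⌉ = ⌈60.970⌉ = 61 payments; the last is €524.09.
Total paid = 60·€540.00 + €524.09 = €32,924.09.
Total interest = total paid − principal = €32,924.09 − €23,950.00 = €8,974.09.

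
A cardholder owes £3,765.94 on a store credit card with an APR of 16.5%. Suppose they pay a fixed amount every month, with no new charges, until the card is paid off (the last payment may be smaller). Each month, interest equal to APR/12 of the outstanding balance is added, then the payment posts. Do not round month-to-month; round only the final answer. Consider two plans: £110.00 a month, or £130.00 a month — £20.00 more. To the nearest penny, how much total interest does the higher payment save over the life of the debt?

£289.05

Monthly rate r = 16.5%/12 = 1.375% = 0.01375.
At £110.00/mo: n = ⌈−ln(1 − rB₀/P)/ln(1+r)⌉ = 47 payments (last £65.34); total interest = total paid − £3,765.94 = £1,359.40.
At £130.00/mo: 38 payments (last £26.29); total interest £1,070.35.
Interest saved = £1,359.40 − £1,070.35 = £289.05.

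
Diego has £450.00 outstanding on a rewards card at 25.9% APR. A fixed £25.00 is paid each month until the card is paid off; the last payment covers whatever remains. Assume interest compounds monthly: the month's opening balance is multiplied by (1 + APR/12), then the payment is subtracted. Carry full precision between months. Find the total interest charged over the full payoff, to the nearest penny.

Monthly rate r = 25.9%/12 = 2.15833% = 0.0215833.
Payoff takes n = ⌈−ln(1 − rB₀/P)/ln(1+r)⌉ = ⌈23.033⌉ = 24 payments; the last is £0.83.
Total paid = 23·£25.00 + £0.83 = £575.83.
Total interest = total paid − principal = £575.83 − £450.00 = £125.83.

£125.83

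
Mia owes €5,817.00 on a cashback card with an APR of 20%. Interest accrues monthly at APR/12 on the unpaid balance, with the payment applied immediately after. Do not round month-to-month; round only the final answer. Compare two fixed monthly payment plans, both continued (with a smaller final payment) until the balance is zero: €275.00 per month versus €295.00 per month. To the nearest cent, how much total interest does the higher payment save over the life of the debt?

€121.23

Monthly rate r = 20%/12 = 1.66667% = 0.0166667.
At €275.00/mo: n = ⌈−ln(1 − rB₀/P)/ln(1+r)⌉ = 27 payments (last €82.74); total interest = total paid − €5,817.00 = €1,415.74.
At €295.00/mo: 25 payments (last €31.51); total interest €1,294.51.
Interest saved = €1,415.74 − €1,294.51 = €121.23.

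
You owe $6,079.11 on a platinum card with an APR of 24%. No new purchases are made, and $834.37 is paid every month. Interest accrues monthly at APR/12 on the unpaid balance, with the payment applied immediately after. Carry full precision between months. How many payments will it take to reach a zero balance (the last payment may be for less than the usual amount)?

Monthly rate r = 24%/12 = 2% = 0.02.
Recurrence: B ← B·(1+r) − $834.37.
Month 1: interest $121.58; balance after payment $5,366.32.
Month 2: interest $107.33; balance after payment $4,639.28.
Closed form: n = −ln(1 − rB₀/P)/ln(1+r) = −ln(0.85428)/ln(1.02) ≈ 7.953, so the balance reaches zero during payment 8.

8 payments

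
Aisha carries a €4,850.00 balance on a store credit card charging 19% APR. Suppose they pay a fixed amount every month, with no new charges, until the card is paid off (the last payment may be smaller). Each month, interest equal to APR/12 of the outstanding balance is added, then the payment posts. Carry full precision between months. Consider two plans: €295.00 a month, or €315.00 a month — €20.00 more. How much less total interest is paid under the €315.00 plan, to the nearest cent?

Monthly rate r = 19%/12 = 1.58333% = 0.0158333.
At €295.00/mo: n = ⌈−ln(1 − rB₀/P)/ln(1+r)⌉ = 20 payments (last €57.61); total interest = total paid − €4,850.00 = €812.61.
At €315.00/mo: 18 payments (last €248.43); total interest €753.43.
Interest saved = €812.61 − €753.43 = €59.18.

€59.18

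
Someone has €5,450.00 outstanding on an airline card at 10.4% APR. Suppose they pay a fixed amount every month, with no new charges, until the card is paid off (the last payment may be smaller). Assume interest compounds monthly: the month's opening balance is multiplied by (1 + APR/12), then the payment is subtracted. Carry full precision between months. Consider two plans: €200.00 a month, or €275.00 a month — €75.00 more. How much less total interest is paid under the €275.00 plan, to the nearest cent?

€238.42

Monthly rate r = 10.4%/12 = 0.866667% = 0.00866667.
At €200.00/mo: n = ⌈−ln(1 − rB₀/P)/ln(1+r)⌉ = 32 payments (last €44.10); total interest = total paid − €5,450.00 = €794.10.
At €275.00/mo: 22 payments (last €230.68); total interest €555.68.
Interest saved = €794.10 − €555.68 = €238.42.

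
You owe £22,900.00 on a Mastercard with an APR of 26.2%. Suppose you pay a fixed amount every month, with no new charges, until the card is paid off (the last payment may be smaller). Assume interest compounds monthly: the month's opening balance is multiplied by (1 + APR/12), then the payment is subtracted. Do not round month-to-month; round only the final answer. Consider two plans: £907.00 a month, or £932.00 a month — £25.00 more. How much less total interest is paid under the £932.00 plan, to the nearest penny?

Monthly rate r = 26.2%/12 = 2.18333% = 0.0218333.
At £907.00/mo: n = ⌈−ln(1 − rB₀/P)/ln(1+r)⌉ = 38 payments (last £91.06); total interest = total paid − £22,900.00 = £10,750.06.
At £932.00/mo: 36 payments (last £560.13); total interest £10,280.13.
Interest saved = £10,750.06 − £10,280.13 = £469.93.

£469.93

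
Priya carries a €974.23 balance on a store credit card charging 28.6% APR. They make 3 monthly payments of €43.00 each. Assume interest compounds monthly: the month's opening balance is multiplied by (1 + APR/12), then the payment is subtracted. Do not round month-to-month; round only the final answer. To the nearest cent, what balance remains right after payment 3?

Monthly rate r = 28.6%/12 = 2.38333% = 0.0238333.
Each month: B ← B·(1+r) − €43.00.
Month 1: interest €23.22; balance after payment €954.45.
Month 2: interest €22.75; balance after payment €934.20.
Month 3: interest €22.27; balance after payment €913.46.

€913.46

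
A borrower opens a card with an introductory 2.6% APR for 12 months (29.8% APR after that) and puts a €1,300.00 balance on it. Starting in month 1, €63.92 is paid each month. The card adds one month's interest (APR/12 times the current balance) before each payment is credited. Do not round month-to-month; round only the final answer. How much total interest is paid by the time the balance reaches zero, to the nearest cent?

€103.74

Promo months 1–12 at r₀ = 2.6%/12 = 0.00216667; months 13+ at r₁ = 29.8%/12 = 0.0248333.
After month 12: iterate B ← B·(1+r₀) − €63.92 for 12 months → €557.96.
Then at r₁ with €63.92/mo: n₂ = −ln(1 − r₁·B/P)/ln(1+r₁) ≈ 9.96 → 10 more payments.
Total paid = 21·€63.92 + €61.42 = €1,403.74; interest = €1,403.74 − €1,300.00 = €103.74.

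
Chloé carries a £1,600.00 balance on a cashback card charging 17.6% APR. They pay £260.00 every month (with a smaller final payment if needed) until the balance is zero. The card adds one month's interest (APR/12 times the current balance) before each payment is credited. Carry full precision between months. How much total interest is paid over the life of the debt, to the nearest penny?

£89.61

Monthly rate r = 17.6%/12 = 1.46667% = 0.0146667.
Payoff takes n = ⌈−ln(1 − rB₀/P)/ln(1+r)⌉ = ⌈6.497⌉ = 7 payments; the last is £129.61.
Total paid = 6·£260.00 + £129.61 = £1,689.61.
Total interest = total paid − principal = £1,689.61 − £1,600.00 = £89.61.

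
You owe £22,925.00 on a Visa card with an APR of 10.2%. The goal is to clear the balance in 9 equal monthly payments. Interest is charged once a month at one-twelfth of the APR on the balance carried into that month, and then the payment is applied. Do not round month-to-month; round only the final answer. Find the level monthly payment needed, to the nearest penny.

Monthly rate r = 10.2%/12 = 0.85% = 0.0085.
Level-payment amortization: P = B₀·r / (1 − (1+r)^(−n)) = 22925.00·0.0085 / (1 − 1.0085^(−9)).
Denominator 1 − (1+r)^(−9) = 0.0733475527.
P = 194.862 / 0.0733475527 ≈ 2656.70.

£2,656.70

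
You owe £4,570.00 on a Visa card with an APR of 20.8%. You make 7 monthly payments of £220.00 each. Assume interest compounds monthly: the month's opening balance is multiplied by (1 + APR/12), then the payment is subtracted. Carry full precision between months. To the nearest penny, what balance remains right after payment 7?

Monthly rate r = 20.8%/12 = 1.73333% = 0.0173333.
Each month: B ← B·(1+r) − £220.00.
Month 1: interest £79.21; balance after payment £4,429.21.
Month 2: interest £76.77; balance after payment £4,285.99.
Month 3: interest £74.29; balance after payment £4,140.28.
Month 4: interest £71.76; balance after payment £3,992.04.
Month 5: interest £69.20; balance after payment £3,841.24.
Month 6: interest £66.58; balance after payment £3,687.82.
Month 7: interest £63.92; balance after payment £3,531.74.

£3,531.74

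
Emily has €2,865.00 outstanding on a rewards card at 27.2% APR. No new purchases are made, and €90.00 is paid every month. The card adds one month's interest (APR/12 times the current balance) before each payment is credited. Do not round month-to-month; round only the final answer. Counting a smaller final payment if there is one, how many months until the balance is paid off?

Monthly rate r = 27.2%/12 = 2.26667% = 0.0226667.
Recurrence: B ← B·(1+r) − €90.00.
Month 1: interest €64.94; balance after payment €2,839.94.
Month 2: interest €64.37; balance after payment €2,814.31.
Closed form: n = −ln(1 − rB₀/P)/ln(1+r) = −ln(0.27844)/ln(1.02267) ≈ 57.043, so the balance reaches zero during payment 58.

58 payments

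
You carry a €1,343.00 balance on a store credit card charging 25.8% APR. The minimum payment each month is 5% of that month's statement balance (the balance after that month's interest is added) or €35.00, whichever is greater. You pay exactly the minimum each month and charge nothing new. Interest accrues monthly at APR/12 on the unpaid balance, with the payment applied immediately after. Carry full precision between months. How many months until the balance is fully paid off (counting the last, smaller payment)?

49 months

Monthly rate r = 25.8%/12 = 2.15% = 0.0215.
While 5% of the post-interest balance exceeds €35.00, each month B ← (B·(1+r))·(1 − 0.05), i.e. B shrinks by the factor (1+r)·0.95 = 0.97042.
This holds for months 1–23. Entering month 24 the balance is €673.29; 5% of the post-interest balance is now below €35.00, so the flat €35.00 minimum applies from here.
From month 24 a fixed €35.00 at rate r clears €673.29 in 26 more payments. Total: 23 + 26 = 49 months.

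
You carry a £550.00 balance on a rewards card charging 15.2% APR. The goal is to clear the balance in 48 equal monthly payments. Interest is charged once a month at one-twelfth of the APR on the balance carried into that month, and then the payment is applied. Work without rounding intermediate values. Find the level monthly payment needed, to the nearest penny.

£15.36

Monthly rate r = 15.2%/12 = 1.26667% = 0.0126667.
Level-payment amortization: P = B₀·r / (1 − (1+r)^(−n)) = 550.00·0.0126667 / (1 − 1.01267^(−48)).
Denominator 1 − (1+r)^(−48) = 0.453478453.
P = 6.96667 / 0.453478453 ≈ 15.36.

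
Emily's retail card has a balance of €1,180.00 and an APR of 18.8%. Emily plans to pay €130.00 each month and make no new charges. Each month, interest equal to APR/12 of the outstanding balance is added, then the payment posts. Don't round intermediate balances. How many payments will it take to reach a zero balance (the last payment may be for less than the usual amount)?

10 months

Monthly rate r = 18.8%/12 = 1.56667% = 0.0156667.
Recurrence: B ← B·(1+r) − €130.00.
Month 1: interest €18.49; balance after payment €1,068.49.
Month 2: interest €16.74; balance after payment €955.23.
Closed form: n = −ln(1 − rB₀/P)/ln(1+r) = −ln(0.85779)/ln(1.01567) ≈ 9.867, so the balance reaches zero during payment 10.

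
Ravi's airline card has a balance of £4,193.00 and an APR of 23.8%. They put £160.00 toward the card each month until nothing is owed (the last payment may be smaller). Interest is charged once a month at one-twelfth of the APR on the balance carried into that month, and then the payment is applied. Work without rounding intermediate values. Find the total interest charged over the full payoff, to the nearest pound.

£1,783

Monthly rate r = 23.8%/12 = 1.98333% = 0.0198333.
Payoff takes n = ⌈−ln(1 − rB₀/P)/ln(1+r)⌉ = ⌈37.347⌉ = 38 payments; the last is £55.86.
Total paid = 37·£160.00 + £55.86 = £5,975.86.
Total interest = total paid − principal = £5,975.86 − £4,193.00 = £1,782.86.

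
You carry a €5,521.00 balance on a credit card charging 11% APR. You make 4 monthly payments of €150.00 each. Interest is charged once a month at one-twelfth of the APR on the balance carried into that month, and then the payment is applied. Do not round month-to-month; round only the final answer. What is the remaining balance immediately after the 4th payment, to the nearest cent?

€5,117.94

Monthly rate r = 11%/12 = 0.916667% = 0.00916667.
Each month: B ← B·(1+r) − €150.00.
Month 1: interest €50.61; balance after payment €5,421.61.
Month 2: interest €49.70; balance after payment €5,321.31.
Month 3: interest €48.78; balance after payment €5,220.09.
Month 4: interest €47.85; balance after payment €5,117.94.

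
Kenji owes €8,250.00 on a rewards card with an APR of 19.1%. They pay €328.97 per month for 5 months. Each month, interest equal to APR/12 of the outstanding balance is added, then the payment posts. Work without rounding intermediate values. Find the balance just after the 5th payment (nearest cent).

Monthly rate r = 19.1%/12 = 1.59167% = 0.0159167.
Each month: B ← B·(1+r) − €328.97.
Month 1: interest €131.31; balance after payment €8,052.34.
Month 2: interest €128.17; balance after payment €7,851.54.
Month 3: interest €124.97; balance after payment €7,647.54.
Month 4: interest €121.72; balance after payment €7,440.29.
Month 5: interest €118.42; balance after payment €7,229.75.

€7,229.75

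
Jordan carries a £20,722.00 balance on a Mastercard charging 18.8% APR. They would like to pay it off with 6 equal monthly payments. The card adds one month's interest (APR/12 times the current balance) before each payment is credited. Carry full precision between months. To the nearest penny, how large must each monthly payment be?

Monthly rate r = 18.8%/12 = 1.56667% = 0.0156667.
Level-payment amortization: P = B₀·r / (1 − (1+r)^(−n)) = 20722.00·0.0156667 / (1 − 1.01567^(−6)).
Denominator 1 − (1+r)^(−6) = 0.0890536438.
P = 324.645 / 0.0890536438 ≈ 3645.50.

£3,645.50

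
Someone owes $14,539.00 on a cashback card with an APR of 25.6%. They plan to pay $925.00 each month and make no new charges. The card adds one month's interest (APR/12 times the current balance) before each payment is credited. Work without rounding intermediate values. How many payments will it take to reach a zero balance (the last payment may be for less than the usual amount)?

20 months

Monthly rate r = 25.6%/12 = 2.13333% = 0.0213333.
Recurrence: B ← B·(1+r) − $925.00.
Month 1: interest $310.17; balance after payment $13,924.17.
Month 2: interest $297.05; balance after payment $13,296.21.
Closed form: n = −ln(1 − rB₀/P)/ln(1+r) = −ln(0.66469)/ln(1.02133) ≈ 19.349, so the balance reaches zero during payment 20.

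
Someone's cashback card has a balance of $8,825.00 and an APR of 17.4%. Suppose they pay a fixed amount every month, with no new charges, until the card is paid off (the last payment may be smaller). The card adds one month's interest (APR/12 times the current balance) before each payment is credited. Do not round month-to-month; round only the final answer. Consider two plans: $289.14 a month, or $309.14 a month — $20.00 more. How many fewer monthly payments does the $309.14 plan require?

3 fewer payments

Monthly rate r = 17.4%/12 = 1.45% = 0.0145.
At $289.14/mo: n = ⌈−ln(1 − rB₀/P)/ln(1+r)⌉ = 41 payments (last $172.62); total interest = total paid − $8,825.00 = $2,913.22.
At $309.14/mo: 38 payments (last $36.08); total interest $2,649.26.
Payments saved = 41 − 38 = 3.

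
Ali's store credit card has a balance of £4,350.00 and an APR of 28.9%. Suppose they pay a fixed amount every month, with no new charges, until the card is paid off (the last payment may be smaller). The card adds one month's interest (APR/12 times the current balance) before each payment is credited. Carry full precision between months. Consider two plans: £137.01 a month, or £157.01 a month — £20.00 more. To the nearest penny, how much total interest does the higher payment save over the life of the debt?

Monthly rate r = 28.9%/12 = 2.40833% = 0.0240833.
At £137.01/mo: n = ⌈−ln(1 − rB₀/P)/ln(1+r)⌉ = 61 payments (last £108.16); total interest = total paid − £4,350.00 = £3,978.76.
At £157.01/mo: 47 payments (last £37.38); total interest £2,909.84.
Interest saved = £3,978.76 − £2,909.84 = £1,068.92.

£1,068.92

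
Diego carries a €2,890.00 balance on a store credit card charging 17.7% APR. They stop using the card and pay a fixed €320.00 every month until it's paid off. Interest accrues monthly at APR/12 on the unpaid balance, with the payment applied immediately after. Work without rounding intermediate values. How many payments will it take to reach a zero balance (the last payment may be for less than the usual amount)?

Monthly rate r = 17.7%/12 = 1.475% = 0.01475.
Recurrence: B ← B·(1+r) − €320.00.
Month 1: interest €42.63; balance after payment €2,612.63.
Month 2: interest €38.54; balance after payment €2,331.16.
Closed form: n = −ln(1 − rB₀/P)/ln(1+r) = −ln(0.86679)/ln(1.01475) ≈ 9.763, so the balance reaches zero during payment 10.

10 months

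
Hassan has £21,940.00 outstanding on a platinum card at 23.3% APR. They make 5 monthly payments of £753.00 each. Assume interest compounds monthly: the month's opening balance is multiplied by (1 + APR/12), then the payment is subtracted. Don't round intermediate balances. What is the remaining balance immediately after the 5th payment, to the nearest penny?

£20,240.27

Monthly rate r = 23.3%/12 = 1.94167% = 0.0194167.
Each month: B ← B·(1+r) − £753.00.
Month 1: interest £426.00; balance after payment £21,613.00.
Month 2: interest £419.65; balance after payment £21,279.65.
Month 3: interest £413.18; balance after payment £20,939.83.
Month 4: interest £406.58; balance after payment £20,593.42.
Month 5: interest £399.86; balance after payment £20,240.27.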